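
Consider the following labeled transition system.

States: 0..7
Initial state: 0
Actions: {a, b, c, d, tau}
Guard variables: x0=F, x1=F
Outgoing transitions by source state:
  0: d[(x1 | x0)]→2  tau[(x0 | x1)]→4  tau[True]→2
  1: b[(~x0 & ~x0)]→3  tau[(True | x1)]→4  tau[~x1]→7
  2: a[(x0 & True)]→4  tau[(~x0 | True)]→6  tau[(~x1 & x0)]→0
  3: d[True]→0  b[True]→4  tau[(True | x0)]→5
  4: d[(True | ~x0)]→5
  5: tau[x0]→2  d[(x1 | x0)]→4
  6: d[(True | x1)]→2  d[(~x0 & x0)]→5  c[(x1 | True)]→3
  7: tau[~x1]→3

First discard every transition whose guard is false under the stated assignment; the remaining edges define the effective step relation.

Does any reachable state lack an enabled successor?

Reachable = {0,2,3,4,5,6}
  0: tau→2  [1 out]
  2: tau→6  [1 out]
  3: b→4  d→0  tau→5  [3 out]
  4: d→5  [1 out]
  5: ∅  [no exit]
  6: c→3  d→2  [2 out]
trace reaching 5: tau·tau·c·tau

Answer: DEADLOCK at state 5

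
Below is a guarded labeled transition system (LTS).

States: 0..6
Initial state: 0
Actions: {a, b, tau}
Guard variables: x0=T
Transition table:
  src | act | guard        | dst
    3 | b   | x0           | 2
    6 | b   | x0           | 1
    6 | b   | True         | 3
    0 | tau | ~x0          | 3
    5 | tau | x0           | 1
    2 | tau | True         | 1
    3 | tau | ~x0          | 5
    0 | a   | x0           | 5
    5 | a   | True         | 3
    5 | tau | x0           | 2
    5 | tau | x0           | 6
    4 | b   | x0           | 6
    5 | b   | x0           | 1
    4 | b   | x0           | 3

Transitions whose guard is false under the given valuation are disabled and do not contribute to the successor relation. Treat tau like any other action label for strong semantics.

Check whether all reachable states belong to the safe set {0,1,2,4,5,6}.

Answer: INVARIANT VIOLATED at state 3

Working:
Inv-set: {0,1,2,4,5,6}
Reach set: {0,1,2,3,5,6}
  0: ok
  1: ok
  2: ok
  3: outside
  5: ok
  6: ok
witness against invariant: a·a → 3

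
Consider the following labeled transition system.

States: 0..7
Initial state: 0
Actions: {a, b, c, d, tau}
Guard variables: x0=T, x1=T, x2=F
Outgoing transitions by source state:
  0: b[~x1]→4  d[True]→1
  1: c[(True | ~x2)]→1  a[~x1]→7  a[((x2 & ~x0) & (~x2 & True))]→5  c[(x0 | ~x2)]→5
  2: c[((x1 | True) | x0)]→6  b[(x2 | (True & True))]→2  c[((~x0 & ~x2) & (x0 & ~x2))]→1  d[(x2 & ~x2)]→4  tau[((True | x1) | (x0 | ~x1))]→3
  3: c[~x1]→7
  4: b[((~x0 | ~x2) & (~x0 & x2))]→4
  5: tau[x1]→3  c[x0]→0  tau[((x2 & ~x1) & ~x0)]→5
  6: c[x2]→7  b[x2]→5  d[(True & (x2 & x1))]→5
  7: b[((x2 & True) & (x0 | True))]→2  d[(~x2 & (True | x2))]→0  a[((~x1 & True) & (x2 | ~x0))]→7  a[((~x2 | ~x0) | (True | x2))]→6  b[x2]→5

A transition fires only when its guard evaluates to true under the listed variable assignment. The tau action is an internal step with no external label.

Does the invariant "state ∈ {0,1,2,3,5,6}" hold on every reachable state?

Answer: INVARIANT HOLDS

Working:
Safe = {0,1,2,3,5,6}
Reach set: {0,1,3,5}
  0: ✓
  1: ✓
  3: ✓
  5: ✓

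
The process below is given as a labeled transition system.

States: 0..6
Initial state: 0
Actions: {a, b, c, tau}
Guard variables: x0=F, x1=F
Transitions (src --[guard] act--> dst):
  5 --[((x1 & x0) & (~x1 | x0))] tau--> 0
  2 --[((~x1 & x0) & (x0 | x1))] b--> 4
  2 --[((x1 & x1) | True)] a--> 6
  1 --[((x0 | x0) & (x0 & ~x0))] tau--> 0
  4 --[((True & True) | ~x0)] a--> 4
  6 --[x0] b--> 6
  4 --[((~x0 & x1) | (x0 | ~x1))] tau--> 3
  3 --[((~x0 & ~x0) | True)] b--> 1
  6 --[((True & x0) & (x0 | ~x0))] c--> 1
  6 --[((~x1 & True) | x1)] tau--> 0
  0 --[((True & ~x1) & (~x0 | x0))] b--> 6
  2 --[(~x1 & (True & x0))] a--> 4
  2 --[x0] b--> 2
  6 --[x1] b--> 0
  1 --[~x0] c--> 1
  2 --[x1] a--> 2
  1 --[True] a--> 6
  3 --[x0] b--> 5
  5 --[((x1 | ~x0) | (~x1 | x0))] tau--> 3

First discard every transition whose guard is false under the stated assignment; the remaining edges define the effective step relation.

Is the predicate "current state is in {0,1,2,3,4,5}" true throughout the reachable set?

Safe = {0,1,2,3,4,5}
Reach set: {0,6}
  0: safe
  6: VIOLATES
counterexample path to 6: b

Answer: INVARIANT VIOLATED at state 6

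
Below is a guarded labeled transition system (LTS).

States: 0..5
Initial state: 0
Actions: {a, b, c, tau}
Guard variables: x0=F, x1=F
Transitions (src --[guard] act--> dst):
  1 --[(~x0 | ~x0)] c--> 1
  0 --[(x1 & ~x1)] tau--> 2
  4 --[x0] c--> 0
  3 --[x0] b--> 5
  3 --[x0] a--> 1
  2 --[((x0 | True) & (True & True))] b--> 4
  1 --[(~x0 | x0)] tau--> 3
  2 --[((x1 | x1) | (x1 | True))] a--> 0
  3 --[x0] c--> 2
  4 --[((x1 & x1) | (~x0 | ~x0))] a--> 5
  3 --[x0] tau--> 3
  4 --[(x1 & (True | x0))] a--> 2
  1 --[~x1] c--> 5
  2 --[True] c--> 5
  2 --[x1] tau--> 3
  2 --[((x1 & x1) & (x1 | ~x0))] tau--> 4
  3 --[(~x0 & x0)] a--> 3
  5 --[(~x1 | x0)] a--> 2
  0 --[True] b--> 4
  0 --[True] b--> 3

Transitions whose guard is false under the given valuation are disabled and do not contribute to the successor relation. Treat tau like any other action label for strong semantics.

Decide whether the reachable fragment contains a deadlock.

R = {0,2,3,4,5}
  0: b→3  b→4  [2 out]
  2: a→0  b→4  c→5  [3 out]
  3: ∅  [deadlock]
  4: a→5  [1 out]
  5: a→2  [1 out]
trace reaching 3: b

Answer: DEADLOCK at state 3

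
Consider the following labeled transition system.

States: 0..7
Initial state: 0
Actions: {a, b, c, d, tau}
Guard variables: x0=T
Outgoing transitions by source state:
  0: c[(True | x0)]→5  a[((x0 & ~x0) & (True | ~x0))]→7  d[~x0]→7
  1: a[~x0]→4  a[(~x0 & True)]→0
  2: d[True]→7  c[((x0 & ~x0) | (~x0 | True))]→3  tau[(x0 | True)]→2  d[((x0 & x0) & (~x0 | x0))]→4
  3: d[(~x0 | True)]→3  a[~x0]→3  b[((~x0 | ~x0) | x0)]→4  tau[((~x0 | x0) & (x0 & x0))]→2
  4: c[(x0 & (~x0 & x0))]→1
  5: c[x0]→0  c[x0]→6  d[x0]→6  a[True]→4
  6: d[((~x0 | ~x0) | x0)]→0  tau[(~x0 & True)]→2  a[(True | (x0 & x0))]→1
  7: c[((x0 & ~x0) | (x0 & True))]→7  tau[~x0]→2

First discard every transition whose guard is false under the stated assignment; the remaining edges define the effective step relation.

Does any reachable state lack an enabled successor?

R = {0,1,4,5,6}
  0: c→5  [deg 1]
  1: ∅  [STUCK]
  4: ∅  [STUCK]
  5: a→4  c→0  c→6  d→6  [deg 4]
  6: a→1  d→0  [deg 2]
trace reaching 1: c·c·a

Answer: DEADLOCK at state 1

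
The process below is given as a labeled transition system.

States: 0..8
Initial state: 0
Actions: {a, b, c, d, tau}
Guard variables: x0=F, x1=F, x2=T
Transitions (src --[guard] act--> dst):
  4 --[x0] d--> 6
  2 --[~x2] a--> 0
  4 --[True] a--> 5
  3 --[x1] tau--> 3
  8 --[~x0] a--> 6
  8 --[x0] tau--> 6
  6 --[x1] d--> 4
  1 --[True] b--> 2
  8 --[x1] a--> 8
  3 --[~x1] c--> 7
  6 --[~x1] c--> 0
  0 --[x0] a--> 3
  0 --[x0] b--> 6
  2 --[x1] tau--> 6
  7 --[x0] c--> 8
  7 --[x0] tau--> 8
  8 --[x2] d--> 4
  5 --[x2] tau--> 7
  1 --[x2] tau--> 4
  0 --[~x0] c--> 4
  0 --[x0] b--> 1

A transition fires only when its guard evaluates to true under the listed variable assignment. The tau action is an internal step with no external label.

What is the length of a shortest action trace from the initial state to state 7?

Answer: 3

Analysis:
BFS to 7:
  L0 = {0}
  L1 = {4}
  L2 = {5}
  L3 = {7}
first hit 7 at d=3 via c·a·tau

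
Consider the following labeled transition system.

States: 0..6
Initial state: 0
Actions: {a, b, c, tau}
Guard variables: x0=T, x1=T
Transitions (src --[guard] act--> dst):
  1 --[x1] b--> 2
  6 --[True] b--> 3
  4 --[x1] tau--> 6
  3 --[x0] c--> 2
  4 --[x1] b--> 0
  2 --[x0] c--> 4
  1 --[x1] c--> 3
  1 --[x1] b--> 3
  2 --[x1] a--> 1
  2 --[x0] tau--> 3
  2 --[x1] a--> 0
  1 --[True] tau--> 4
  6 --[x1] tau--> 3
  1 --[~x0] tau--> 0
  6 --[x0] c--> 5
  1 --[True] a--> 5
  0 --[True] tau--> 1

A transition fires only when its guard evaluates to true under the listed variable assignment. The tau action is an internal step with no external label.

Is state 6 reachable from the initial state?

16 transition(s) survive guard evaluation.
Layer 0: {0}
Layer 1: {1}  total {0,1}
Layer 2: {2,3,4,5}  total {0,1,2,3,4,5}
Layer 3: {6}  total {0,1,2,3,4,5,6}
Reachable = {0,1,2,3,4,5,6}
trace reaching 6: tau·tau·tau

Answer: REACHABLE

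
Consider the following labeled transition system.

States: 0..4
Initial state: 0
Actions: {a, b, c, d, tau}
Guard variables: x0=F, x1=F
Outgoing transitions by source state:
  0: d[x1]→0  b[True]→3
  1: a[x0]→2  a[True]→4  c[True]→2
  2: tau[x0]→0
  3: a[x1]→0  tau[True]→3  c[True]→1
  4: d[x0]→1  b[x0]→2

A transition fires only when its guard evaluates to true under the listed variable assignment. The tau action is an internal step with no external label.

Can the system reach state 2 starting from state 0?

Answer: REACHABLE

Analysis:
After dropping false guards: 5 live edges.
Layer 0: {0}
Layer 1: {3}  total {0,3}
Layer 2: {1}  total {0,1,3}
Layer 3: {2,4}  total {0,1,2,3,4}
R = {0,1,2,3,4}
witness 2: b·c·c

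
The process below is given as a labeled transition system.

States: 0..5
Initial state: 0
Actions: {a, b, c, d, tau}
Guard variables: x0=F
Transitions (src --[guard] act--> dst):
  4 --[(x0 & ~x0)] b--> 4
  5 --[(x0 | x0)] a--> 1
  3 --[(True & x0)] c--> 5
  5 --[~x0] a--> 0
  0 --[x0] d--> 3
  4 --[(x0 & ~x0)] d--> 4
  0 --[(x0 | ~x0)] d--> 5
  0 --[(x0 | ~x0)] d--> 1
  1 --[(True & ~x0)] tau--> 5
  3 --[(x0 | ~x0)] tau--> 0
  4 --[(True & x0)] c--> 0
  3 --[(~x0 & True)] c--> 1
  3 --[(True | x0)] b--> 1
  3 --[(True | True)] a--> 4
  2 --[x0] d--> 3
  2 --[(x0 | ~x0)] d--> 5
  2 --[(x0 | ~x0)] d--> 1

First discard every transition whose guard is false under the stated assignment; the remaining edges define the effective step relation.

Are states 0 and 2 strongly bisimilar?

Bisimulation quotient by refinement:
  P[0] = {{0,1,2,3,4,5}}
  P[1] = {{0,2},{1},{3},{4},{5}}
5 equivalence class(es) (converged in 2)
[0]={0,2}  [2]={0,2}

Answer: BISIMILAR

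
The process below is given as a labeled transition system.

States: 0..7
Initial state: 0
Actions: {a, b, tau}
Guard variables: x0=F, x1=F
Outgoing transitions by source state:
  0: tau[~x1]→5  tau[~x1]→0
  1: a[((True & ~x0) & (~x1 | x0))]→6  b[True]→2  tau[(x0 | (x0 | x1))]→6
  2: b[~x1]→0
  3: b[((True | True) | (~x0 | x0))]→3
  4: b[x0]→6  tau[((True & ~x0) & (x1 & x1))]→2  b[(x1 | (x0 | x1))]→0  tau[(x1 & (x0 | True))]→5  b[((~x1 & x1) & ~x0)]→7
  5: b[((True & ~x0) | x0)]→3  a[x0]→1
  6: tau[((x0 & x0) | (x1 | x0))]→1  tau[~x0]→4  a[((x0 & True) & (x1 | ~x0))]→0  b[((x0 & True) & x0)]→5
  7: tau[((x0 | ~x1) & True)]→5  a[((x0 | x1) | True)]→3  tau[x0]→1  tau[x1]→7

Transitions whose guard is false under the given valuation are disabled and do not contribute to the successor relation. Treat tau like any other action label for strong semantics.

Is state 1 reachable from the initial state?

Answer: UNREACHABLE

Analysis:
10 transition(s) survive guard evaluation.
depth 0: {0}
depth 1: {5}  now seen {0,5}
depth 2: {3}  now seen {0,3,5}
Reach set: {0,3,5}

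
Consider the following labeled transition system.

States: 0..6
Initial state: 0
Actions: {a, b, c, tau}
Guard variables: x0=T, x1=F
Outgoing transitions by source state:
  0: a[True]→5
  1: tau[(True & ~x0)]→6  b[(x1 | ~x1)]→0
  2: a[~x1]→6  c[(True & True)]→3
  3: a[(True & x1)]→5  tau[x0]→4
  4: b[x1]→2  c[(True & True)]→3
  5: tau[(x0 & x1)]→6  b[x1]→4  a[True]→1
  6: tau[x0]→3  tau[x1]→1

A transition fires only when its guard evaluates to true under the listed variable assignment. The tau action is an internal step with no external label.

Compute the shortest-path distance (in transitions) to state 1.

Answer: 2

Working:
Layered search for 1:
  depth 0: {0}
  depth 1: {5}
  depth 2: {1}
depth(1)=2, e.g. a·a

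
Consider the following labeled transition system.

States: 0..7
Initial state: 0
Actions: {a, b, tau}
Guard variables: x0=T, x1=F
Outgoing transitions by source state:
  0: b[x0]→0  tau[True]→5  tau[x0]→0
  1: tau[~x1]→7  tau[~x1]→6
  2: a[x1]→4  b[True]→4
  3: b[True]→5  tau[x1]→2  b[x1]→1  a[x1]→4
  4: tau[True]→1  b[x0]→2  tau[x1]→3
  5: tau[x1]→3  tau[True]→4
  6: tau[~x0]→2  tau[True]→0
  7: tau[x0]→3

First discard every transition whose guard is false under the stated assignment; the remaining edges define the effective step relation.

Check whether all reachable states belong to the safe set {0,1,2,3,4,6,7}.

Inv-set: {0,1,2,3,4,6,7}
Reachable = {0,1,2,3,4,5,6,7}
  0: safe
  1: safe
  2: safe
  3: safe
  4: safe
  5: ✗ unsafe
  6: safe
  7: safe
witness against invariant: tau → 5

Answer: INVARIANT VIOLATED at state 5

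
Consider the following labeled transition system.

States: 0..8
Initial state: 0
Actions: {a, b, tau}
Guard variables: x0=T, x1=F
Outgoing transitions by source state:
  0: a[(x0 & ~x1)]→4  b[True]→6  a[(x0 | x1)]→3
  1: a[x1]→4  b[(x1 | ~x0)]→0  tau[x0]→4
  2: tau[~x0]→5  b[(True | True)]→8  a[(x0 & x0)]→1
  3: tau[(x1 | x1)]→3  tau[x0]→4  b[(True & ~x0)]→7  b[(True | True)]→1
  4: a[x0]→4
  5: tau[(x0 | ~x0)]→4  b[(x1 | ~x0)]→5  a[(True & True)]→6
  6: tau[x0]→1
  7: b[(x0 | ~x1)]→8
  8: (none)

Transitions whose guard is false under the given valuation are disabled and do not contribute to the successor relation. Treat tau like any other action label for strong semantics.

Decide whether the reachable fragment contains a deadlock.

Answer: DEADLOCK-FREE

Analysis:
Reachable = {0,1,3,4,6}
  0: a→3  a→4  b→6  [3 exit(s)]
  1: tau→4  [1 exit(s)]
  3: b→1  tau→4  [2 exit(s)]
  4: a→4  [1 exit(s)]
  6: tau→1  [1 exit(s)]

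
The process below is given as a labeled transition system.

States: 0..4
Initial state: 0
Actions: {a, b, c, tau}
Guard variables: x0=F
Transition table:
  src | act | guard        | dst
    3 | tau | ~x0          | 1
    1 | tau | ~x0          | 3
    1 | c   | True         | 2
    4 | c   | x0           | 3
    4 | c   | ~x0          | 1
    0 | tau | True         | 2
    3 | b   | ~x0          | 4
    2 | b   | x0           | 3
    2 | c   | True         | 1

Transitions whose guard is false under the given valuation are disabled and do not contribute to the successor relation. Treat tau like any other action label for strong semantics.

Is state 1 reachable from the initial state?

Guard filter leaves 7 enabled edge(s).
Layer 0: {0}
Layer 1: {2}  now seen {0,2}
Layer 2: {1}  now seen {0,1,2}
Layer 3: {3}  now seen {0,1,2,3}
Layer 4: {4}  now seen {0,1,2,3,4}
Reach set: {0,1,2,3,4}
Path to 1: tau·c

Answer: REACHABLE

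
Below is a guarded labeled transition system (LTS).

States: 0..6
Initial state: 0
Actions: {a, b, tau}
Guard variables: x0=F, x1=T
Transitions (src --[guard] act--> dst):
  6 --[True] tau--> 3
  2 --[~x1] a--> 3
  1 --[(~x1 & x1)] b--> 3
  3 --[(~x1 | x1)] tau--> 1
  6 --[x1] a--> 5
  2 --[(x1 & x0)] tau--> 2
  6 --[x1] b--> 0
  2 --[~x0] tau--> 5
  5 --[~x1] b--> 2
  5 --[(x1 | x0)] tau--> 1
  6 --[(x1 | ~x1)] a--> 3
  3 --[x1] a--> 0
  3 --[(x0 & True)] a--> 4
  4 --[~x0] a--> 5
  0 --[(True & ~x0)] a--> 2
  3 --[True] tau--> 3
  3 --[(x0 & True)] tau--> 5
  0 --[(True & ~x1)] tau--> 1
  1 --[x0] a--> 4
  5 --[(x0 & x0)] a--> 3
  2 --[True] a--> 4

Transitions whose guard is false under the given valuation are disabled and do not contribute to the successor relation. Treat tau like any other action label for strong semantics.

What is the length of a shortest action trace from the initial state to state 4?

Answer: 2

Analysis:
Breadth-first toward 4:
  L0 = {0}
  L1 = {2}
  L2 = {4,5}
first hit 4 at d=2 via a·a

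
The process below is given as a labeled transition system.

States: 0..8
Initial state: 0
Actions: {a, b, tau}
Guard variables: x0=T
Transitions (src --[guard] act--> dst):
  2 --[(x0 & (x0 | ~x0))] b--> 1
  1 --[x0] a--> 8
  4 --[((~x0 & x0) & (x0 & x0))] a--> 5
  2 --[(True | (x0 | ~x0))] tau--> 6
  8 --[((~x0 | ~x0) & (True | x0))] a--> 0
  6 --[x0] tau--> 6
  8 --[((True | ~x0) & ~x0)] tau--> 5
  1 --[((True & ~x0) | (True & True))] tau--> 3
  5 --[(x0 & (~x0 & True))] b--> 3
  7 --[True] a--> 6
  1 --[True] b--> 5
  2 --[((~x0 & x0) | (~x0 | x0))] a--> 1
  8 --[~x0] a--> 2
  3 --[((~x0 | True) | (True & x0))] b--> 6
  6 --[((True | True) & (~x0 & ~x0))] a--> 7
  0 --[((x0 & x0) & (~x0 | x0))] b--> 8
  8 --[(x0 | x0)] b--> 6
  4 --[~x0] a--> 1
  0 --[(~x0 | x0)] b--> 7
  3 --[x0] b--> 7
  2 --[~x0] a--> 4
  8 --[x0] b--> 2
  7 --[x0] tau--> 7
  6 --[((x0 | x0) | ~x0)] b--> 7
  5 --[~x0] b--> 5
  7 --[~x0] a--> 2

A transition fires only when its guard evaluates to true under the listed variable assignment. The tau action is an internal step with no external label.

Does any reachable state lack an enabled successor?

R = {0,1,2,3,5,6,7,8}
  0: b→7  b→8  [deg 2]
  1: a→8  b→5  tau→3  [deg 3]
  2: a→1  b→1  tau→6  [deg 3]
  3: b→6  b→7  [deg 2]
  5: ∅  [deadlock]
  6: b→7  tau→6  [deg 2]
  7: a→6  tau→7  [deg 2]
  8: b→2  b→6  [deg 2]
witness 5: b·b·b·b

Answer: DEADLOCK at state 5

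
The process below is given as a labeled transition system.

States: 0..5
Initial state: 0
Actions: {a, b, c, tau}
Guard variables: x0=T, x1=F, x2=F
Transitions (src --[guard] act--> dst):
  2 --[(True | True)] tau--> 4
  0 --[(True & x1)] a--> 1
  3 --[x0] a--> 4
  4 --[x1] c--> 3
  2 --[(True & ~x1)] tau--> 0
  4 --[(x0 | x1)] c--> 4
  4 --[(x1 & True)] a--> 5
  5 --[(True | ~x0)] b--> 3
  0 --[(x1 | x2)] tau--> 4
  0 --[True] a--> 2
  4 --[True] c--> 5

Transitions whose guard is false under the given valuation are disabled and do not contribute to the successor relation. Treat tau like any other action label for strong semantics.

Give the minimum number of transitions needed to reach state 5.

Layered search for 5:
  L0 = {0}
  L1 = {2}
  L2 = {4}
  L3 = {5}
depth(5)=3, e.g. a·tau·c

Answer: 3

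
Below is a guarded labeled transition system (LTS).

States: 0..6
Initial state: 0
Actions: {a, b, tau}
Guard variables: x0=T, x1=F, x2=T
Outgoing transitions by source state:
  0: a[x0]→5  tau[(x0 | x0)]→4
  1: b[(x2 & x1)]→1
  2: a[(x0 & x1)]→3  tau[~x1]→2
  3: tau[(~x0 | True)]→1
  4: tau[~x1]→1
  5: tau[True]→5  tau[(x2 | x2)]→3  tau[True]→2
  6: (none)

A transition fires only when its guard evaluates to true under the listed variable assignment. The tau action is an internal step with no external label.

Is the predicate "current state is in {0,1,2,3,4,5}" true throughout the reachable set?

Answer: INVARIANT HOLDS

Trace:
Allowed set {0,1,2,3,4,5}
Reachable = {0,1,2,3,4,5}
  0: ok
  1: ok
  2: ok
  3: ok
  4: ok
  5: ok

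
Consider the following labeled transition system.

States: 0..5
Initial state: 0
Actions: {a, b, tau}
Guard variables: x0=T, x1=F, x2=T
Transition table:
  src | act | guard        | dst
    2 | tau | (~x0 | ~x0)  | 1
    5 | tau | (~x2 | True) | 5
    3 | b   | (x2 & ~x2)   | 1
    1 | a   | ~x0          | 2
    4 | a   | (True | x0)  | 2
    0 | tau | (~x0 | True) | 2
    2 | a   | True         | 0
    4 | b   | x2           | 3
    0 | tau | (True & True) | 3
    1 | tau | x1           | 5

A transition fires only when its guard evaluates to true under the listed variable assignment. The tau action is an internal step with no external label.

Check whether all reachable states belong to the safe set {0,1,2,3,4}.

Answer: INVARIANT HOLDS

Working:
Inv-set: {0,1,2,3,4}
R = {0,2,3}
  0: ok
  2: ok
  3: ok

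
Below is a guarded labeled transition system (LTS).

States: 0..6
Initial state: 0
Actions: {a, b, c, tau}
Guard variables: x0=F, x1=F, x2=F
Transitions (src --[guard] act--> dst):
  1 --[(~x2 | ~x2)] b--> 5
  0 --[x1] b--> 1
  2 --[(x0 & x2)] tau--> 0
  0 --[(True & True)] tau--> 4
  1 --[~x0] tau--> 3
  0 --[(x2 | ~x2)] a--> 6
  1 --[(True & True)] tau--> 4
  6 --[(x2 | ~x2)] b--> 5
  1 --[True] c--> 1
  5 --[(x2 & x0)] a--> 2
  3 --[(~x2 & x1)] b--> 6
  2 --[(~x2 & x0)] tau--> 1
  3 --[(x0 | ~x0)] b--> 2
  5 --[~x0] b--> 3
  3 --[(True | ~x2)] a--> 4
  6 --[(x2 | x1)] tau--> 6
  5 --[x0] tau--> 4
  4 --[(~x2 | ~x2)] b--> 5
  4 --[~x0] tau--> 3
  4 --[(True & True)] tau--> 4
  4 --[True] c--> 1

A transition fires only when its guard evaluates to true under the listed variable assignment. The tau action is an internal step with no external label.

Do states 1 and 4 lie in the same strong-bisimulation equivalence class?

Refine partition for ~:
  P[0] = {{0,1,2,3,4,5,6}}
  P[1] = {{0},{1,4},{2},{3},{5,6}}
  P[2] = {{0},{1,4},{2},{3},{5},{6}}
stable after 3 split(s): 6 block(s)
[1]={1,4}  [4]={1,4}

Answer: BISIMILAR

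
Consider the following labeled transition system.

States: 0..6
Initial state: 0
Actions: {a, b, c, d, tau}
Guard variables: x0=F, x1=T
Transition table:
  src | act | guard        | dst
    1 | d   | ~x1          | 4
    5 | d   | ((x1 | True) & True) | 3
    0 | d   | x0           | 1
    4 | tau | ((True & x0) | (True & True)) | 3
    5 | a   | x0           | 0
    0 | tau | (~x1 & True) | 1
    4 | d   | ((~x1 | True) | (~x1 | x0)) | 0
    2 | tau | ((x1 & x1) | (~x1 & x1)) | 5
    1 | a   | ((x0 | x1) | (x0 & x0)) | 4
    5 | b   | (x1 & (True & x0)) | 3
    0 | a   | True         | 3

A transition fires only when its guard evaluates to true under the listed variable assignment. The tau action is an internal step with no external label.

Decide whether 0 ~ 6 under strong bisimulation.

Answer: NOT BISIMILAR

Analysis:
Refine partition for ~:
  round 0: {{0,1,2,3,4,5,6}}
  round 1: {{0,1},{2},{3,6},{4},{5}}
  round 2: {{0},{1},{2},{3,6},{4},{5}}
6 equivalence class(es) (converged in 3)
[0]={0}  [6]={3,6}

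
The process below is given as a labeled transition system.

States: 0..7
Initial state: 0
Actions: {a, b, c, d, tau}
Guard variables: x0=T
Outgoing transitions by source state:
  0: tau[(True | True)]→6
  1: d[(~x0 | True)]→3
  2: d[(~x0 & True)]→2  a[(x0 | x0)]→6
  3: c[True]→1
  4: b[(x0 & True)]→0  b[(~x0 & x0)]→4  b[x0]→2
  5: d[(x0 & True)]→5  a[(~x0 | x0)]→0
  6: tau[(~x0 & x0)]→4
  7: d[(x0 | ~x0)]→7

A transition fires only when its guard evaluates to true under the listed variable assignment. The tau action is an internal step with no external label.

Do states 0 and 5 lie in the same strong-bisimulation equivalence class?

Answer: NOT BISIMILAR

Analysis:
Bisimulation quotient by refinement:
  round 0: {{0,1,2,3,4,5,6,7}}
  round 1: {{0},{1,7},{2},{3},{4},{5},{6}}
  round 2: {{0},{1},{2},{3},{4},{5},{6},{7}}
8 equivalence class(es) (converged in 3)
[0]={0}  [5]={5}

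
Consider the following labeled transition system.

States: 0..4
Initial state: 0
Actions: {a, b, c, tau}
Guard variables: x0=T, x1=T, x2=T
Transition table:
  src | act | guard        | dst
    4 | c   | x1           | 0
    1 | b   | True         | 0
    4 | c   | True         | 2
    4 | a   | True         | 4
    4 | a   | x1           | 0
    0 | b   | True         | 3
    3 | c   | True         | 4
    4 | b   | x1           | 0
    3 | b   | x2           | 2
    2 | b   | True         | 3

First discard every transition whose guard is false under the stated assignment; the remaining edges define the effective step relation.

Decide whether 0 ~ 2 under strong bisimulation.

Bisimulation quotient by refinement:
  P[0] = {{0,1,2,3,4}}
  P[1] = {{0,1,2},{3},{4}}
  P[2] = {{0,2},{1},{3},{4}}
Fixed point at round 3; 4 class(es).
0∈{0,2}, 2∈{0,2}

Answer: BISIMILAR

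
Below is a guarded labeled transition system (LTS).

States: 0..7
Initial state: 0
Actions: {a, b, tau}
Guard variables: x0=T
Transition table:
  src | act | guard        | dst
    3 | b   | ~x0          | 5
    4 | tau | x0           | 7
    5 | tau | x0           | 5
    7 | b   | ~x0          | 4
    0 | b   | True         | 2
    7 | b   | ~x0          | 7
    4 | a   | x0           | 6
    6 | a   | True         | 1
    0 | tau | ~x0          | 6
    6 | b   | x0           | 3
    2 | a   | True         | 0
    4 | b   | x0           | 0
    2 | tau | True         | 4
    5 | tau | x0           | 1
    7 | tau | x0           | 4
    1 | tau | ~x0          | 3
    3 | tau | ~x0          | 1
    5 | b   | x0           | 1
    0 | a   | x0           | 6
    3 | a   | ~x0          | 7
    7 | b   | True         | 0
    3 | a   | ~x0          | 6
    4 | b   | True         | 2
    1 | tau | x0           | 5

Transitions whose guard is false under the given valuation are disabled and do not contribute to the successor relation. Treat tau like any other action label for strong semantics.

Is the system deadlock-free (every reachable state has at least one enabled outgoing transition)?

Answer: DEADLOCK at state 3

Trace:
Reachable = {0,1,2,3,4,5,6,7}
  0: a→6  b→2  [2 out]
  1: tau→5  [1 out]
  2: a→0  tau→4  [2 out]
  3: ∅  [deadlock]
  4: a→6  b→0  b→2  tau→7  [4 out]
  5: b→1  tau→1  tau→5  [3 out]
  6: a→1  b→3  [2 out]
  7: b→0  tau→4  [2 out]
witness 3: a·b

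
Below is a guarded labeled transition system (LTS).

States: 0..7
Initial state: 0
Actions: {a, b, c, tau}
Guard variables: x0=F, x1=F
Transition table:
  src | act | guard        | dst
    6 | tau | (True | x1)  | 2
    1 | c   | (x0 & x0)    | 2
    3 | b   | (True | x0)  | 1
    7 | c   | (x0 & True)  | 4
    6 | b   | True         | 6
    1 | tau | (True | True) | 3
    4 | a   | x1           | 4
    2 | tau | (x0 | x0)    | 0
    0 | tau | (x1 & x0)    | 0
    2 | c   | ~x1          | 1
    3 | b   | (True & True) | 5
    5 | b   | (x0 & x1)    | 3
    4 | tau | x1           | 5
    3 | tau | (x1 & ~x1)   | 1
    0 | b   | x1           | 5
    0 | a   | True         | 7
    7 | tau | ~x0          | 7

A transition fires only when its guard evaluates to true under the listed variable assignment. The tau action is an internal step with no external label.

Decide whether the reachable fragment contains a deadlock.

Answer: DEADLOCK-FREE

Working:
Reachable = {0,7}
  0: a→7  [deg 1]
  7: tau→7  [deg 1]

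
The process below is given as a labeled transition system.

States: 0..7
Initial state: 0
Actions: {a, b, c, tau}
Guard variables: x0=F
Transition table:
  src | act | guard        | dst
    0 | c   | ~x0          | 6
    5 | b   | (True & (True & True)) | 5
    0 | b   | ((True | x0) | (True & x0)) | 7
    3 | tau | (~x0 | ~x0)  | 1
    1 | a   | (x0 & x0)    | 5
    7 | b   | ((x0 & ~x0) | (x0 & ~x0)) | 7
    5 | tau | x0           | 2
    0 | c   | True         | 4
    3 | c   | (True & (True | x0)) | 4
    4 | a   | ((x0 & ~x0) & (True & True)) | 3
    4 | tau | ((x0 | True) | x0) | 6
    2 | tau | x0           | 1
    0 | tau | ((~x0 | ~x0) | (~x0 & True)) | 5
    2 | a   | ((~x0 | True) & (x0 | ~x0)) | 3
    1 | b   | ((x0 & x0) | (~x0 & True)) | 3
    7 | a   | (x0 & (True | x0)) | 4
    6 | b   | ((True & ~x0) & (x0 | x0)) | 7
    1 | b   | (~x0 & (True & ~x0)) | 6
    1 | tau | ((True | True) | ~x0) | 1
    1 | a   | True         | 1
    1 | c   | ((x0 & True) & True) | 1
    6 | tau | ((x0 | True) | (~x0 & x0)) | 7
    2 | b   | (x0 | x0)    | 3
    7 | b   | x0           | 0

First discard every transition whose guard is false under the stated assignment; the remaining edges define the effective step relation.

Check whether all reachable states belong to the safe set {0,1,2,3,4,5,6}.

Safe = {0,1,2,3,4,5,6}
Reachable = {0,4,5,6,7}
  0: safe
  4: safe
  5: safe
  6: safe
  7: VIOLATES
witness against invariant: b → 7

Answer: INVARIANT VIOLATED at state 7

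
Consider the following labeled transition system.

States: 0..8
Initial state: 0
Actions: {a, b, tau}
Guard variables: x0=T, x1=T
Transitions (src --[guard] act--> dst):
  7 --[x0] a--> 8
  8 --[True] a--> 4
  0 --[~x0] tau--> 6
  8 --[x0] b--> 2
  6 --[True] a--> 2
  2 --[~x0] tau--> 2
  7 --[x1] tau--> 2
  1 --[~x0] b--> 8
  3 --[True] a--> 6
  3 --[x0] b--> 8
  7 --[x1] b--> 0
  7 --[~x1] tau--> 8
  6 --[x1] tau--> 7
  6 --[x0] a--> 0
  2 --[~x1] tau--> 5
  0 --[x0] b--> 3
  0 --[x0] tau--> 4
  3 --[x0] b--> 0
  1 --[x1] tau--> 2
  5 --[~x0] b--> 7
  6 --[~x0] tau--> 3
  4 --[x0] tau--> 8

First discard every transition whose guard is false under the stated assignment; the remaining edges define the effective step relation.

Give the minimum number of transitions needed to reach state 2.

Answer: 3

Trace:
Layered search for 2:
  depth 0: {0}
  depth 1: {3,4}
  depth 2: {6,8}
  depth 3: {2,7}
first hit 2 at d=3 via b·a·a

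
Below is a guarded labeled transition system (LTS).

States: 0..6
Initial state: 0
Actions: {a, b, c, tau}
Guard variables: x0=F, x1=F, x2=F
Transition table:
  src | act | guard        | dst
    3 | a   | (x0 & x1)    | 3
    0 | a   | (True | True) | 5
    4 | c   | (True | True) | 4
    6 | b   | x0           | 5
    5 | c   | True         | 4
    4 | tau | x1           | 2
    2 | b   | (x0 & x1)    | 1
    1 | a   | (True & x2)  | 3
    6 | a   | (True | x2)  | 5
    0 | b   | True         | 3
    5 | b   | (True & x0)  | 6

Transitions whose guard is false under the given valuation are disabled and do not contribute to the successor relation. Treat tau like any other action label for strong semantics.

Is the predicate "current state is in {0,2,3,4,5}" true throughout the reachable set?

Answer: INVARIANT HOLDS

Analysis:
Allowed set {0,2,3,4,5}
R = {0,3,4,5}
  0: safe
  3: safe
  4: safe
  5: safe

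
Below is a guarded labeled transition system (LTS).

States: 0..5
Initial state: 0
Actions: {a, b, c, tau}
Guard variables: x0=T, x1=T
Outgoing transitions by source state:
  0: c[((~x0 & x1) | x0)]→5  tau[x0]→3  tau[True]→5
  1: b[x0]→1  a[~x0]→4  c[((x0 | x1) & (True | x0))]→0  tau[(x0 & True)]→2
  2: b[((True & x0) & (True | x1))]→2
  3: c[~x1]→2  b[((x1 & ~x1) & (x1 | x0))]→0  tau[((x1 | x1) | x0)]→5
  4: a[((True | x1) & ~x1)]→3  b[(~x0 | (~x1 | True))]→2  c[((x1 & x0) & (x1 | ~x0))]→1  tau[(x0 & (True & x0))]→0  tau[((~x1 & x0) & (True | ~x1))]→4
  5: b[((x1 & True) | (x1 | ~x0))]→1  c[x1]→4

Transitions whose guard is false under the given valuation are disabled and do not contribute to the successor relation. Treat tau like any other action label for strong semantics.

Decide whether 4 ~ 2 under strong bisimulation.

Bisimulation quotient by refinement:
  P[0] = {{0,1,2,3,4,5}}
  P[1] = {{0},{1,4},{2},{3},{5}}
  P[2] = {{0},{1},{2},{3},{4},{5}}
Fixed point at round 3; 6 class(es).
4∈{4}, 2∈{2}

Answer: NOT BISIMILAR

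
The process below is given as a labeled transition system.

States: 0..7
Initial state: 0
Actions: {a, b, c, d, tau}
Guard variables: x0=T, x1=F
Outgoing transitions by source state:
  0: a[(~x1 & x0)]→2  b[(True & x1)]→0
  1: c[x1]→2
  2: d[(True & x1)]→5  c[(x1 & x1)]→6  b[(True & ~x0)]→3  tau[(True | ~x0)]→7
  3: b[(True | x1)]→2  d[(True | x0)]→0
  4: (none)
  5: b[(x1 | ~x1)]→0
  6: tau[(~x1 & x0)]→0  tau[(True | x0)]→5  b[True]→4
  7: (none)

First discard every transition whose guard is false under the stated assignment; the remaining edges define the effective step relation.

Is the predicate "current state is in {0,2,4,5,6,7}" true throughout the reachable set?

Safe = {0,2,4,5,6,7}
Reachable = {0,2,7}
  0: ✓
  2: ✓
  7: ✓

Answer: INVARIANT HOLDS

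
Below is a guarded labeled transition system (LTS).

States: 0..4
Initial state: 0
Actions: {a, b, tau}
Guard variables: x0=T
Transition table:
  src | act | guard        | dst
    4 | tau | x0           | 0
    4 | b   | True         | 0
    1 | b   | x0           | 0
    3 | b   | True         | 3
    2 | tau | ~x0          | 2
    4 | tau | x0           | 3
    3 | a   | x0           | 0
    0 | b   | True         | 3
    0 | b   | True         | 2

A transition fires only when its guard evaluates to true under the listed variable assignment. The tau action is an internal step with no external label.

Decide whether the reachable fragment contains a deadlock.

Answer: DEADLOCK at state 2

Analysis:
Reach set: {0,2,3}
  0: b→2  b→3  [2 out]
  2: ∅  [deadlock]
  3: a→0  b→3  [2 out]
trace reaching 2: b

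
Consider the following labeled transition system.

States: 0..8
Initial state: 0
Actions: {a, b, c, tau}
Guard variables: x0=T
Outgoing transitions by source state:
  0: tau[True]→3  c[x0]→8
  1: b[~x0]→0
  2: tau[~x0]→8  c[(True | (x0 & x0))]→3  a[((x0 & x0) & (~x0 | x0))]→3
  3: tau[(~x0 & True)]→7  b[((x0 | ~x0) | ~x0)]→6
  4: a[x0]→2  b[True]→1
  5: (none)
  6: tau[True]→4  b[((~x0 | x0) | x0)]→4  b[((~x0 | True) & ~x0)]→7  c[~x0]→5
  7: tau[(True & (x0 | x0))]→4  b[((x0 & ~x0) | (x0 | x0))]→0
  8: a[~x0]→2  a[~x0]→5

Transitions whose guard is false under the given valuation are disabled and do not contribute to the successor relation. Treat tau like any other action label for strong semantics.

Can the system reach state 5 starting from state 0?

Answer: UNREACHABLE

Working:
Guard filter leaves 11 enabled edge(s).
depth 0: {0}
depth 1: {3,8}  now seen {0,3,8}
depth 2: {6}  now seen {0,3,6,8}
depth 3: {4}  now seen {0,3,4,6,8}
depth 4: {1,2}  now seen {0,1,2,3,4,6,8}
R = {0,1,2,3,4,6,8}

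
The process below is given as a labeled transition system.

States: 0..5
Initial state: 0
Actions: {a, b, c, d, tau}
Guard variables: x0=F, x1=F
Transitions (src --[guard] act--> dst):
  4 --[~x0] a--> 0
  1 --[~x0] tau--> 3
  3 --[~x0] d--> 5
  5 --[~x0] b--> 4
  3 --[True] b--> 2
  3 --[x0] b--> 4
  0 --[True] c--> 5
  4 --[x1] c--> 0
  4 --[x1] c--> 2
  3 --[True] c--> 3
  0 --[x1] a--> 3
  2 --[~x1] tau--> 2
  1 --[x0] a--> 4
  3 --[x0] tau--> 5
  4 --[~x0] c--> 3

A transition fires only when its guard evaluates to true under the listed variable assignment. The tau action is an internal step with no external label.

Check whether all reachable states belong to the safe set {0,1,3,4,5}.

Safe = {0,1,3,4,5}
R = {0,2,3,4,5}
  0: ✓
  2: VIOLATES
  3: ✓
  4: ✓
  5: ✓
witness against invariant: c·b·c·b → 2

Answer: INVARIANT VIOLATED at state 2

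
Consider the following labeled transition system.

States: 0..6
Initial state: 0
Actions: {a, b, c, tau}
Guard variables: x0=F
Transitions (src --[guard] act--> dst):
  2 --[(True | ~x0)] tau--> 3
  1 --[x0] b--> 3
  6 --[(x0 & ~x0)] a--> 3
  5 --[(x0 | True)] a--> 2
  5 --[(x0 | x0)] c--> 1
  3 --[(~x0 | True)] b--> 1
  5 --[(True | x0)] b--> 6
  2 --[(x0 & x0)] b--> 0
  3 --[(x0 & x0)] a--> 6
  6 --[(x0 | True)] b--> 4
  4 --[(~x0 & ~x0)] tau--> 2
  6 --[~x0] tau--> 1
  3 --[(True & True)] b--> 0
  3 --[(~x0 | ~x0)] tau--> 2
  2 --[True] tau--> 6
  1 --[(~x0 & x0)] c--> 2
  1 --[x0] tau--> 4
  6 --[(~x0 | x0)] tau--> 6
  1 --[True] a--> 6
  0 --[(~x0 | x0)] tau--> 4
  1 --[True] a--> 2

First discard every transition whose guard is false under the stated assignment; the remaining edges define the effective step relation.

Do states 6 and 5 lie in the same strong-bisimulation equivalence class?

Answer: NOT BISIMILAR

Trace:
Bisimulation quotient by refinement:
  round 0: {{0,1,2,3,4,5,6}}
  round 1: {{0,2,4},{1},{3,6},{5}}
  round 2: {{0,4},{1},{2},{3},{5},{6}}
  round 3: {{0},{1},{2},{3},{4},{5},{6}}
Fixed point at round 4; 7 class(es).
class of 6: {6}; class of 5: {5}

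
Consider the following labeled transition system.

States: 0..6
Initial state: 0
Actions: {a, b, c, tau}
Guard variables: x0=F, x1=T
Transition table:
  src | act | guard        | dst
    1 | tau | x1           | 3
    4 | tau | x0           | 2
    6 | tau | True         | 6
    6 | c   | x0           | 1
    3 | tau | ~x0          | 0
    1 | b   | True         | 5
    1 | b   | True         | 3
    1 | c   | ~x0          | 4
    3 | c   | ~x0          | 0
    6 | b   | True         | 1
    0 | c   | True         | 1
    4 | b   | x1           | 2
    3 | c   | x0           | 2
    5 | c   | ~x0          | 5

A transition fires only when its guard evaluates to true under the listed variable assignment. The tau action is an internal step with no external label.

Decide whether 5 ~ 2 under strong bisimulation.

Answer: NOT BISIMILAR

Working:
Bisimulation quotient by refinement:
  π0 = {{0,1,2,3,4,5,6}}
  π1 = {{0,5},{1},{2},{3},{4},{6}}
  π2 = {{0},{1},{2},{3},{4},{5},{6}}
stable after 3 split(s): 7 block(s)
5∈{5}, 2∈{2}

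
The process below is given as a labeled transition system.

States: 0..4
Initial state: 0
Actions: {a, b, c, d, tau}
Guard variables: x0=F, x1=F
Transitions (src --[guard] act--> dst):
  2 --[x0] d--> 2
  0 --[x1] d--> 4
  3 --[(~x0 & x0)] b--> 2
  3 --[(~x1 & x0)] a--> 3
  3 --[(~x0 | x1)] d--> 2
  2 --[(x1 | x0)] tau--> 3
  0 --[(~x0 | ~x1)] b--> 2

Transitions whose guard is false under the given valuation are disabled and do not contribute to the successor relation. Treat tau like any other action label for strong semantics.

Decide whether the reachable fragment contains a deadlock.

Reach set: {0,2}
  0: b→2  [deg 1]
  2: ∅  [STUCK]
Path to 2: b

Answer: DEADLOCK at state 2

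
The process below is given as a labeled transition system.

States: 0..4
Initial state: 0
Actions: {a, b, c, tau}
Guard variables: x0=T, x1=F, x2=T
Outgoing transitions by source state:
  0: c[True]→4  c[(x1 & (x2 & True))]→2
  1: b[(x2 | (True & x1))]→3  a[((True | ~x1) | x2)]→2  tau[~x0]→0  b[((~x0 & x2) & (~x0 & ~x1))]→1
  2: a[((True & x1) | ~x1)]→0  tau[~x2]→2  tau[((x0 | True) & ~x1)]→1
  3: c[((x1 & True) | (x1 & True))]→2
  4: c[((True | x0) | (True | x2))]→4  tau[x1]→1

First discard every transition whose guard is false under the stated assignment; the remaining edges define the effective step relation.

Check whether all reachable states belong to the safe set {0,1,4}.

Safe = {0,1,4}
Reachable = {0,4}
  0: ✓
  4: ✓

Answer: INVARIANT HOLDS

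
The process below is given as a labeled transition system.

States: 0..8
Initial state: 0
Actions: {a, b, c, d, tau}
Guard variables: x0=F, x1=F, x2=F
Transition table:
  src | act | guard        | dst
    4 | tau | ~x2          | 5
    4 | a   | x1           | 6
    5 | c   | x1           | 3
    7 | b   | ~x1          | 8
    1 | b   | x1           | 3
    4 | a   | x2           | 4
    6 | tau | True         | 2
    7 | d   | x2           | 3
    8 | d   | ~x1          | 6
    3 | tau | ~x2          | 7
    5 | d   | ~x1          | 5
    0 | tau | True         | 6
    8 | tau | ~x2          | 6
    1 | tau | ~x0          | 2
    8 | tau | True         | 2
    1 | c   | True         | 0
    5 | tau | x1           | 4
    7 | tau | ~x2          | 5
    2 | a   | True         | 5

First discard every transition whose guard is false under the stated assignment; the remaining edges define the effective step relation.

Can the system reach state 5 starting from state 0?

13 transition(s) survive guard evaluation.
depth 0: {0}
depth 1: {6}  now seen {0,6}
depth 2: {2}  now seen {0,2,6}
depth 3: {5}  now seen {0,2,5,6}
R = {0,2,5,6}
witness 5: tau·tau·a

Answer: REACHABLE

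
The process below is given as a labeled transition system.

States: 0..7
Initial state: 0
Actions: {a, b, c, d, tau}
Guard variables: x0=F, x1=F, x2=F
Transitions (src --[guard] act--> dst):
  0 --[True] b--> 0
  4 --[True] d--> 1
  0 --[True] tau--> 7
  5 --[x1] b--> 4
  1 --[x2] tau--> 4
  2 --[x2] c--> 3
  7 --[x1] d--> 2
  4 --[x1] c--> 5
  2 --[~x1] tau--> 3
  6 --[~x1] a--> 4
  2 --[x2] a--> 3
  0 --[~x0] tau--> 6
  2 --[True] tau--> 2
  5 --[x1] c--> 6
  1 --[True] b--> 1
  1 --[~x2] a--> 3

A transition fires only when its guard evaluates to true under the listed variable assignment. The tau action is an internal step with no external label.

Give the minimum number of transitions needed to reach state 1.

Answer: 3

Working:
Layered search for 1:
  depth 0: {0}
  depth 1: {6,7}
  depth 2: {4}
  depth 3: {1}
first hit 1 at d=3 via tau·a·d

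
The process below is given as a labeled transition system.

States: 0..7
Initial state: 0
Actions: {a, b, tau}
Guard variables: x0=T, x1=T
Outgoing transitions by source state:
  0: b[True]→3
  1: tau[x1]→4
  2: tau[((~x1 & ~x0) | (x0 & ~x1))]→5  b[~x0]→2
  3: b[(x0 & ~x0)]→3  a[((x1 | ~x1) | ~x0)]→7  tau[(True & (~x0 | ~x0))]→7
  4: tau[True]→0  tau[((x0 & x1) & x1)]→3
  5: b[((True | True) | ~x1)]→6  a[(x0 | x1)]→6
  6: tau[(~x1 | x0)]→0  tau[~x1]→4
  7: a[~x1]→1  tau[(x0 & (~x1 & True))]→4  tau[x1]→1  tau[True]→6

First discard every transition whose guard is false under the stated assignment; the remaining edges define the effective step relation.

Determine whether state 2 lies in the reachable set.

Answer: UNREACHABLE

Analysis:
Guard filter leaves 10 enabled edge(s).
L0 = {0}
L1 = {3}  total {0,3}
L2 = {7}  total {0,3,7}
L3 = {1,6}  total {0,1,3,6,7}
L4 = {4}  total {0,1,3,4,6,7}
Reachable = {0,1,3,4,6,7}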